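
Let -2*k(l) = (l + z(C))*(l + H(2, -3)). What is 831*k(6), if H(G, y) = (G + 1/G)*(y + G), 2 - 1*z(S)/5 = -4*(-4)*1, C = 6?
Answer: 93072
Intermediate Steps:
z(S) = -70 (z(S) = 10 - 5*(-4*(-4)) = 10 - 80 = -70)
H(G, y) = (G + y)*(G + 1/G) (H(G, y) = (G + 1/G)*(G + y) = (G + y)*(G + 1/G))
k(l) = -(-70 + l)*(-5/2 + l)/2 (k(l) = -(l - 70)*(l + (1 + 2**2 + 2*(-3) - 3/2))/2 = -(-70 + l)*(l + (1 + 4 - 6 - 3*1/2))/2 = -(-70 + l)*(l + (1 + 4 - 6 - 3/2))/2 = -(-70 + l)*(l - 5/2)/2 = -(-70 + l)*(-5/2 + l)/2)
831*k(6) = 831*(-175/2 - 1/2*6**2 + (145/4)*6) = 831*(-175/2 - 1/2*36 + 435/2) = 831*(-175/2 - 18 + 435/2) = 831*112 = 93072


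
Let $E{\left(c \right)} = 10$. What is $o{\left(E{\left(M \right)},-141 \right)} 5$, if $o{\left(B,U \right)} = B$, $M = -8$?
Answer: $50$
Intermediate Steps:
$o{\left(E{\left(M \right)},-141 \right)} 5 = 10 \cdot 5 = 50$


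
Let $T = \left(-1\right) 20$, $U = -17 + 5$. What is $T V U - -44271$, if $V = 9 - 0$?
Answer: $46431$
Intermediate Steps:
$U = -12$
$T = -20$
$V = 9$ ($V = 9 + 0 = 9$)
$T V U - -44271 = \left(-20\right) 9 \left(-12\right) - -44271 = \left(-180\right) \left(-12\right) + 44271 = 2160 + 44271 = 46431$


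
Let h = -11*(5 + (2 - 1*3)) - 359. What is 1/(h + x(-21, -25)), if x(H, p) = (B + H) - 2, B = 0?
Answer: -1/426 ≈ -0.0023474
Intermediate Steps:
x(H, p) = -2 + H (x(H, p) = (0 + H) - 2 = H - 2 = -2 + H)
h = -403 (h = -11*(5 + (2 - 3)) - 359 = -11*(5 - 1) - 359 = -11*4 - 359 = -44 - 359 = -403)
1/(h + x(-21, -25)) = 1/(-403 + (-2 - 21)) = 1/(-403 - 23) = 1/(-426) = -1/426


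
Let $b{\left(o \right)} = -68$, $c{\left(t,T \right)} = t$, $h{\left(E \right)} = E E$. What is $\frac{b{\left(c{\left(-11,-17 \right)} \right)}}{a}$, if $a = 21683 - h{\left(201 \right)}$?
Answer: $\frac{34}{9359} \approx 0.0036329$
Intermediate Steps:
$h{\left(E \right)} = E^{2}$
$a = -18718$ ($a = 21683 - 201^{2} = 21683 - 40401 = -18718$)
$\frac{b{\left(c{\left(-11,-17 \right)} \right)}}{a} = - \frac{68}{-18718} = \left(-68\right) \left(- \frac{1}{18718}\right) = \frac{34}{9359}$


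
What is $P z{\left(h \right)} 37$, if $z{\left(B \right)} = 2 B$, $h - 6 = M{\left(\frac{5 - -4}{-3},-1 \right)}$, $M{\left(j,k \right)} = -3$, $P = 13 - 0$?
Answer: $2886$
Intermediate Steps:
$P = 13$ ($P = 13 + 0 = 13$)
$h = 3$ ($h = 6 - 3 = 3$)
$P z{\left(h \right)} 37 = 13 \cdot 2 \cdot 3 \cdot 37 = 13 \cdot 6 \cdot 37 = 78 \cdot 37 = 2886$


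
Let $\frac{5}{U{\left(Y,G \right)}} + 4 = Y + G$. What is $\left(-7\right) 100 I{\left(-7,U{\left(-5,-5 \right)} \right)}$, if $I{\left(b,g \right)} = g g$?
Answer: $- \frac{625}{7} \approx -89.286$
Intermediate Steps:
$U{\left(Y,G \right)} = \frac{5}{-4 + G + Y}$ ($U{\left(Y,G \right)} = \frac{5}{-4 + \left(Y + G\right)} = \frac{5}{-4 + \left(G + Y\right)} = \frac{5}{-4 + G + Y}$)
$I{\left(b,g \right)} = g^{2}$
$\left(-7\right) 100 I{\left(-7,U{\left(-5,-5 \right)} \right)} = \left(-7\right) 100 \left(\frac{5}{-4 - 5 - 5}\right)^{2} = - 700 \left(\frac{5}{-14}\right)^{2} = - 700 \left(5 \left(- \frac{1}{14}\right)\right)^{2} = - 700 \left(- \frac{5}{14}\right)^{2} = \left(-700\right) \frac{25}{196} = - \frac{625}{7}$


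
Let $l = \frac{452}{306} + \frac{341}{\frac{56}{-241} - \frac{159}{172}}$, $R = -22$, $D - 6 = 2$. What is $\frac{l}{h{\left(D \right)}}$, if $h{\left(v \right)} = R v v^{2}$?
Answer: $\frac{1075919135}{41319184896} \approx 0.026039$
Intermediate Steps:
$D = 8$ ($D = 6 + 2 = 8$)
$h{\left(v \right)} = - 22 v^{3}$ ($h{\left(v \right)} = - 22 v v^{2} = - 22 v^{3}$)
$l = - \frac{2151838270}{7336503}$ ($l = 452 \cdot \frac{1}{306} + \frac{341}{56 \left(- \frac{1}{241}\right) - \frac{159}{172}} = \frac{226}{153} + \frac{341}{- \frac{56}{241} - \frac{159}{172}} = \frac{226}{153} + \frac{341}{- \frac{47951}{41452}} = \frac{226}{153} + 341 \left(- \frac{41452}{47951}\right) = \frac{226}{153} - \frac{14135132}{47951} = - \frac{2151838270}{7336503} \approx -293.31$)
$\frac{l}{h{\left(D \right)}} = - \frac{2151838270}{7336503 \left(- 22 \cdot 8^{3}\right)} = - \frac{2151838270}{7336503 \left(\left(-22\right) 512\right)} = - \frac{2151838270}{7336503 \left(-11264\right)} = \left(- \frac{2151838270}{7336503}\right) \left(- \frac{1}{11264}\right) = \frac{1075919135}{41319184896}$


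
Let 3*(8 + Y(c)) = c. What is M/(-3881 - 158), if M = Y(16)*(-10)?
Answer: -80/12117 ≈ -0.0066023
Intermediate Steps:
Y(c) = -8 + c/3
M = 80/3 (M = (-8 + (⅓)*16)*(-10) = (-8 + 16/3)*(-10) = -8/3*(-10) = 80/3 ≈ 26.667)
M/(-3881 - 158) = 80/(3*(-3881 - 158)) = (80/3)/(-4039) = (80/3)*(-1/4039) = -80/12117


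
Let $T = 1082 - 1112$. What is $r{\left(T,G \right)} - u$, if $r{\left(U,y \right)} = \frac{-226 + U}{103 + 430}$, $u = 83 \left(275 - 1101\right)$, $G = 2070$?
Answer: $\frac{36541158}{533} \approx 68558.0$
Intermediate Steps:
$T = -30$
$u = -68558$ ($u = 83 \left(-826\right) = -68558$)
$r{\left(U,y \right)} = - \frac{226}{533} + \frac{U}{533}$ ($r{\left(U,y \right)} = \frac{-226 + U}{533} = \left(-226 + U\right) \frac{1}{533} = - \frac{226}{533} + \frac{U}{533}$)
$r{\left(T,G \right)} - u = \left(- \frac{226}{533} + \frac{1}{533} \left(-30\right)\right) - -68558 = \left(- \frac{226}{533} - \frac{30}{533}\right) + 68558 = - \frac{256}{533} + 68558 = \frac{36541158}{533}$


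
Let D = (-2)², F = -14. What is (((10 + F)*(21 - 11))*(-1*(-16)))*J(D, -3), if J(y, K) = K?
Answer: 1920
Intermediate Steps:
D = 4
(((10 + F)*(21 - 11))*(-1*(-16)))*J(D, -3) = (((10 - 14)*(21 - 11))*(-1*(-16)))*(-3) = (-4*10*16)*(-3) = -40*16*(-3) = -640*(-3) = 1920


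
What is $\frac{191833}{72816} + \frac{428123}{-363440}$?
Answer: $\frac{1204549411}{827007720} \approx 1.4565$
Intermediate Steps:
$\frac{191833}{72816} + \frac{428123}{-363440} = 191833 \cdot \frac{1}{72816} + 428123 \left(- \frac{1}{363440}\right) = \frac{191833}{72816} - \frac{428123}{363440} = \frac{1204549411}{827007720}$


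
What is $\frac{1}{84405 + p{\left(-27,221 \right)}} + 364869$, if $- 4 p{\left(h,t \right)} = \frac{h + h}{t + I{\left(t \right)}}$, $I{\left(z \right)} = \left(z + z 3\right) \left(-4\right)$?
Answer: $\frac{68060853876839}{186535041} \approx 3.6487 \cdot 10^{5}$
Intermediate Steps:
$I{\left(z \right)} = - 16 z$ ($I{\left(z \right)} = \left(z + 3 z\right) \left(-4\right) = 4 z \left(-4\right) = - 16 z$)
$p{\left(h,t \right)} = \frac{h}{30 t}$ ($p{\left(h,t \right)} = - \frac{\left(h + h\right) \frac{1}{t - 16 t}}{4} = - \frac{2 h \frac{1}{\left(-15\right) t}}{4} = - \frac{2 h \left(- \frac{1}{15 t}\right)}{4} = - \frac{\left(- \frac{2}{15}\right) h \frac{1}{t}}{4} = \frac{h}{30 t}$)
$\frac{1}{84405 + p{\left(-27,221 \right)}} + 364869 = \frac{1}{84405 + \frac{1}{30} \left(-27\right) \frac{1}{221}} + 364869 = \frac{1}{84405 - \frac{9}{2210}} + 364869 = \frac{1}{\frac{186535041}{2210}} + 364869 = \frac{2210}{186535041} + 364869 = \frac{68060853876839}{186535041}$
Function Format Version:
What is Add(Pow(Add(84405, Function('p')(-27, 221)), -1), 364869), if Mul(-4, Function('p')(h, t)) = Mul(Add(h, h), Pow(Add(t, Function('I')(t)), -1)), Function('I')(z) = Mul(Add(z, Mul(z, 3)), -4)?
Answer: Rational(68060853876839, 186535041) ≈ 3.6487e+5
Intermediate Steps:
Function('I')(z) = Mul(-16, z) (Function('I')(z) = Mul(Add(z, Mul(3, z)), -4) = Mul(Mul(4, z), -4) = Mul(-16, z))
Function('p')(h, t) = Mul(Rational(1, 30), h, Pow(t, -1)) (Function('p')(h, t) = Mul(Rational(-1, 4), Mul(Add(h, h), Pow(Add(t, Mul(-16, t)), -1))) = Mul(Rational(-1, 4), Mul(Mul(2, h), Pow(Mul(-15, t), -1))) = Mul(Rational(-1, 4), Mul(Mul(2, h), Mul(Rational(-1, 15), Pow(t, -1)))) = Mul(Rational(-1, 4), Mul(Rational(-2, 15), h, Pow(t, -1))) = Mul(Rational(1, 30), h, Pow(t, -1)))
Add(Pow(Add(84405, Function('p')(-27, 221)), -1), 364869) = Add(Pow(Add(84405, Mul(Rational(1, 30), -27, Pow(221, -1))), -1), 364869) = Add(Pow(Add(84405, Mul(Rational(1, 30), -27, Rational(1, 221))), -1), 364869) = Add(Pow(Add(84405, Rational(-9, 2210)), -1), 364869) = Add(Pow(Rational(186535041, 2210), -1), 364869) = Add(Rational(2210, 186535041), 364869) = Rational(68060853876839, 186535041)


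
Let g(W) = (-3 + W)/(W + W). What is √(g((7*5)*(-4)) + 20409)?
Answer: √400026410/140 ≈ 142.86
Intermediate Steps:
g(W) = (-3 + W)/(2*W) (g(W) = (-3 + W)/((2*W)) = (-3 + W)*(1/(2*W)) = (-3 + W)/(2*W))
√(g((7*5)*(-4)) + 20409) = √((-3 + (7*5)*(-4))/(2*(((7*5)*(-4)))) + 20409) = √((-3 + 35*(-4))/(2*((35*(-4)))) + 20409) = √((½)*(-3 - 140)/(-140) + 20409) = √((½)*(-1/140)*(-143) + 20409) = √(143/280 + 20409) = √(5714663/280) = √400026410/140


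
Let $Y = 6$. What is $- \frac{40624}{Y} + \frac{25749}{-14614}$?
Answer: $- \frac{296916815}{43842} \approx -6772.4$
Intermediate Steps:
$- \frac{40624}{Y} + \frac{25749}{-14614} = - \frac{40624}{6} + \frac{25749}{-14614} = \left(-40624\right) \frac{1}{6} + 25749 \left(- \frac{1}{14614}\right) = - \frac{20312}{3} - \frac{25749}{14614} = - \frac{296916815}{43842}$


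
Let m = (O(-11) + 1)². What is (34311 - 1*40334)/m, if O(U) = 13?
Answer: -6023/196 ≈ -30.730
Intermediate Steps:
m = 196 (m = (13 + 1)² = 14² = 196)
(34311 - 1*40334)/m = (34311 - 1*40334)/196 = (34311 - 40334)*(1/196) = -6023*1/196 = -6023/196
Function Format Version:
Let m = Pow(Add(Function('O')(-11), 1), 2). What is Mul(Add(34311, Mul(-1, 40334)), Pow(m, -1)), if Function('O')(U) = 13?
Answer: Rational(-6023, 196) ≈ -30.730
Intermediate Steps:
m = 196 (m = Pow(Add(13, 1), 2) = Pow(14, 2) = 196)
Mul(Add(34311, Mul(-1, 40334)), Pow(m, -1)) = Mul(Add(34311, Mul(-1, 40334)), Pow(196, -1)) = Mul(Add(34311, -40334), Rational(1, 196)) = Mul(-6023, Rational(1, 196)) = Rational(-6023, 196)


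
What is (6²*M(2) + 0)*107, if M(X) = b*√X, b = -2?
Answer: -7704*√2 ≈ -10895.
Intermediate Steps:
M(X) = -2*√X
(6²*M(2) + 0)*107 = (6²*(-2*√2) + 0)*107 = (36*(-2*√2) + 0)*107 = (-72*√2 + 0)*107 = -72*√2*107 = -7704*√2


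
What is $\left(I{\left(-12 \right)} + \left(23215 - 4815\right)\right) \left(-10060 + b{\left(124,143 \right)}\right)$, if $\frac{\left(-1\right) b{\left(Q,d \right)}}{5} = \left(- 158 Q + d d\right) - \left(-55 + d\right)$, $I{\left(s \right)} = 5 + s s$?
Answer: $-257923845$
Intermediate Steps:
$I{\left(s \right)} = 5 + s^{2}$
$b{\left(Q,d \right)} = -275 - 5 d^{2} + 5 d + 790 Q$ ($b{\left(Q,d \right)} = - 5 \left(\left(- 158 Q + d d\right) - \left(-55 + d\right)\right) = - 5 \left(\left(- 158 Q + d^{2}\right) - \left(-55 + d\right)\right) = - 5 \left(\left(d^{2} - 158 Q\right) - \left(-55 + d\right)\right) = - 5 \left(55 + d^{2} - d - 158 Q\right) = -275 - 5 d^{2} + 5 d + 790 Q$)
$\left(I{\left(-12 \right)} + \left(23215 - 4815\right)\right) \left(-10060 + b{\left(124,143 \right)}\right) = \left(\left(5 + \left(-12\right)^{2}\right) + \left(23215 - 4815\right)\right) \left(-10060 + \left(-275 - 5 \cdot 143^{2} + 5 \cdot 143 + 790 \cdot 124\right)\right) = \left(\left(5 + 144\right) + \left(23215 - 4815\right)\right) \left(-10060 + \left(-275 - 102245 + 715 + 97960\right)\right) = \left(149 + 18400\right) \left(-10060 + \left(-275 - 102245 + 715 + 97960\right)\right) = 18549 \left(-10060 - 3845\right) = 18549 \left(-13905\right) = -257923845$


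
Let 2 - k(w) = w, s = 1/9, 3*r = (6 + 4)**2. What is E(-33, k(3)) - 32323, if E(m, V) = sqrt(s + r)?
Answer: -32323 + sqrt(301)/3 ≈ -32317.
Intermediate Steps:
r = 100/3 (r = (6 + 4)**2/3 = (1/3)*10**2 = (1/3)*100 = 100/3 ≈ 33.333)
s = 1/9 ≈ 0.11111
k(w) = 2 - w
E(m, V) = sqrt(301)/3 (E(m, V) = sqrt(1/9 + 100/3) = sqrt(301/9) = sqrt(301)/3)
E(-33, k(3)) - 32323 = sqrt(301)/3 - 32323 = -32323 + sqrt(301)/3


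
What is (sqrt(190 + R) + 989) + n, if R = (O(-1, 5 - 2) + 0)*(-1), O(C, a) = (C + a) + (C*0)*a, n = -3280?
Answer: -2291 + 2*sqrt(47) ≈ -2277.3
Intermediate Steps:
O(C, a) = C + a (O(C, a) = (C + a) + 0*a = (C + a) + 0 = C + a)
R = -2 (R = ((-1 + (5 - 2)) + 0)*(-1) = ((-1 + 3) + 0)*(-1) = (2 + 0)*(-1) = 2*(-1) = -2)
(sqrt(190 + R) + 989) + n = (sqrt(190 - 2) + 989) - 3280 = (sqrt(188) + 989) - 3280 = (2*sqrt(47) + 989) - 3280 = (989 + 2*sqrt(47)) - 3280 = -2291 + 2*sqrt(47)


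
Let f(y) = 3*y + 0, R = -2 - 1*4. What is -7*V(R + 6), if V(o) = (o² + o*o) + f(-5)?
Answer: 105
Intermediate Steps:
R = -6 (R = -2 - 4 = -6)
f(y) = 3*y
V(o) = -15 + 2*o² (V(o) = (o² + o*o) + 3*(-5) = (o² + o²) - 15 = 2*o² - 15 = -15 + 2*o²)
-7*V(R + 6) = -7*(-15 + 2*(-6 + 6)²) = -7*(-15 + 2*0²) = -7*(-15 + 2*0) = -7*(-15 + 0) = -7*(-15) = 105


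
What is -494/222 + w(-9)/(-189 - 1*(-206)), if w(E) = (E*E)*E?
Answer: -85118/1887 ≈ -45.108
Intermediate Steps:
w(E) = E³ (w(E) = E²*E = E³)
-494/222 + w(-9)/(-189 - 1*(-206)) = -494/222 + (-9)³/(-189 - 1*(-206)) = -494*1/222 - 729/(-189 + 206) = -247/111 - 729/17 = -85118/1887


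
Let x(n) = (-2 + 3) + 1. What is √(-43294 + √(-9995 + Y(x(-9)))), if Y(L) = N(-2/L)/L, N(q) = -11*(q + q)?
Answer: √(-43294 + 16*I*√39) ≈ 0.24 + 208.07*I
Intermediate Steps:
N(q) = -22*q
x(n) = 2 (x(n) = 1 + 1 = 2)
Y(L) = 44/L² (Y(L) = (-(-44)/L)/L = (44/L)/L = 44/L²)
√(-43294 + √(-9995 + Y(x(-9)))) = √(-43294 + √(-9995 + 44/2²)) = √(-43294 + √(-9995 + 44*(¼))) = √(-43294 + √(-9995 + 11)) = √(-43294 + √(-9984)) = √(-43294 + 16*I*√39)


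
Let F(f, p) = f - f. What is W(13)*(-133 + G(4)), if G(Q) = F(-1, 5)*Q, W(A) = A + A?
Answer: -3458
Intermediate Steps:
W(A) = 2*A
F(f, p) = 0
G(Q) = 0 (G(Q) = 0*Q = 0)
W(13)*(-133 + G(4)) = (2*13)*(-133 + 0) = 26*(-133) = -3458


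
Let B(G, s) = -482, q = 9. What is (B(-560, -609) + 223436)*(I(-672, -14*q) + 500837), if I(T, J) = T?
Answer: 111513787410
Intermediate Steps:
(B(-560, -609) + 223436)*(I(-672, -14*q) + 500837) = (-482 + 223436)*(-672 + 500837) = 222954*500165 = 111513787410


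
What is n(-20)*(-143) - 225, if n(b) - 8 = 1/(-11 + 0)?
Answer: -1356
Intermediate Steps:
n(b) = 87/11 (n(b) = 8 + 1/(-11 + 0) = 8 + 1/(-11) = 8 - 1/11 = 87/11)
n(-20)*(-143) - 225 = (87/11)*(-143) - 225 = -1131 - 225 = -1356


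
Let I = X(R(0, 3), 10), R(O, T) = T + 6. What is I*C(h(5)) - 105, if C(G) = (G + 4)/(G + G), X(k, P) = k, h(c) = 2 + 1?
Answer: -189/2 ≈ -94.500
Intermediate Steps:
h(c) = 3
R(O, T) = 6 + T
C(G) = (4 + G)/(2*G) (C(G) = (4 + G)/((2*G)) = (4 + G)*(1/(2*G)) = (4 + G)/(2*G))
I = 9 (I = 6 + 3 = 9)
I*C(h(5)) - 105 = 9*((1/2)*(4 + 3)/3) - 105 = 9*((1/2)*(1/3)*7) - 105 = 9*(7/6) - 105 = 21/2 - 105 = -189/2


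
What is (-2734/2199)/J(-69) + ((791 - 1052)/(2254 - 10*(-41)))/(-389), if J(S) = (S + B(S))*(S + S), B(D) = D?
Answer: 224912807/1205493084216 ≈ 0.00018657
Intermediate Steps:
J(S) = 4*S² (J(S) = (S + S)*(S + S) = (2*S)*(2*S) = 4*S²)
(-2734/2199)/J(-69) + ((791 - 1052)/(2254 - 10*(-41)))/(-389) = (-2734/2199)/((4*(-69)²)) + ((791 - 1052)/(2254 - 10*(-41)))/(-389) = (-2734*1/2199)/((4*4761)) - 261/(2254 + 410)*(-1/389) = -2734/2199/19044 - 261/2664*(-1/389) = -2734/2199*1/19044 - 261*1/2664*(-1/389) = -1367/20938878 - 29/296*(-1/389) = -1367/20938878 + 29/115144 = 224912807/1205493084216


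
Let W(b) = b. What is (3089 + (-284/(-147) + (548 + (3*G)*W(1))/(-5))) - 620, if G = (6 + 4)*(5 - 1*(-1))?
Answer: 1709119/735 ≈ 2325.3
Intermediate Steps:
G = 60 (G = 10*(5 + 1) = 10*6 = 60)
(3089 + (-284/(-147) + (548 + (3*G)*W(1))/(-5))) - 620 = (3089 + (-284/(-147) + (548 + (3*60)*1)/(-5))) - 620 = (3089 + (-284*(-1/147) + (548 + 180*1)*(-⅕))) - 620 = (3089 + (284/147 + (548 + 180)*(-⅕))) - 620 = (3089 + (284/147 + 728*(-⅕))) - 620 = (3089 + (284/147 - 728/5)) - 620 = (3089 - 105596/735) - 620 = 2164819/735 - 620 = 1709119/735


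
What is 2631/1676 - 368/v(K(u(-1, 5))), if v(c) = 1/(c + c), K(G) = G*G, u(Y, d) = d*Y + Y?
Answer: -44404665/1676 ≈ -26494.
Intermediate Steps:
u(Y, d) = Y + Y*d (u(Y, d) = Y*d + Y = Y + Y*d)
K(G) = G²
v(c) = 1/(2*c)
2631/1676 - 368/v(K(u(-1, 5))) = 2631/1676 - 368*2*(1 + 5)² = 2631*(1/1676) - 368/(1/(2*((-1*6)²))) = 2631/1676 - 368/(1/(2*((-6)²))) = 2631/1676 - 368/((½)/36) = 2631/1676 - 368/((½)*(1/36)) = 2631/1676 - 368/1/72 = 2631/1676 - 368*72 = 2631/1676 - 26496 = -44404665/1676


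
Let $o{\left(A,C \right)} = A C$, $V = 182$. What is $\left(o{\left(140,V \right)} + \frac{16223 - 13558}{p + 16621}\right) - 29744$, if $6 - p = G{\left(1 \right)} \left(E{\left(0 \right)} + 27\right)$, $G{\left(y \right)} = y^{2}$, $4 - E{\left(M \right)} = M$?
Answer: $- \frac{70762679}{16596} \approx -4263.8$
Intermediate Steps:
$E{\left(M \right)} = 4 - M$
$p = -25$ ($p = 6 - 1^{2} \left(\left(4 - 0\right) + 27\right) = 6 - 1 \left(\left(4 + 0\right) + 27\right) = 6 - 1 \left(4 + 27\right) = 6 - 1 \cdot 31 = 6 - 31 = -25$)
$\left(o{\left(140,V \right)} + \frac{16223 - 13558}{p + 16621}\right) - 29744 = \left(140 \cdot 182 + \frac{16223 - 13558}{-25 + 16621}\right) - 29744 = \left(25480 + \frac{2665}{16596}\right) - 29744 = \frac{422868745}{16596} - 29744 = - \frac{70762679}{16596}$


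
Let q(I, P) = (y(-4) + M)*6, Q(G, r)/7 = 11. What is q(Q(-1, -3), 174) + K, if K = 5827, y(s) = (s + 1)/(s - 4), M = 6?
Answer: 23461/4 ≈ 5865.3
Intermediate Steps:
Q(G, r) = 77 (Q(G, r) = 7*11 = 77)
y(s) = (1 + s)/(-4 + s)
q(I, P) = 153/4 (q(I, P) = ((1 - 4)/(-4 - 4) + 6)*6 = (-3/(-8) + 6)*6 = (-⅛*(-3) + 6)*6 = (3/8 + 6)*6 = (51/8)*6 = 153/4)
q(Q(-1, -3), 174) + K = 153/4 + 5827 = 23461/4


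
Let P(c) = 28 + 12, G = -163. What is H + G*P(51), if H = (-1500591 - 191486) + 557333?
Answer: -1141264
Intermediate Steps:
P(c) = 40
H = -1134744 (H = -1692077 + 557333 = -1134744)
H + G*P(51) = -1134744 - 163*40 = -1134744 - 6520 = -1141264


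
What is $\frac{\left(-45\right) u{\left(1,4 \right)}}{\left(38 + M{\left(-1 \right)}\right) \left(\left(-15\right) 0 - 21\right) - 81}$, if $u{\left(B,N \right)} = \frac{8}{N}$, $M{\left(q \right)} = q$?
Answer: $\frac{15}{143} \approx 0.1049$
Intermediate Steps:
$\frac{\left(-45\right) u{\left(1,4 \right)}}{\left(38 + M{\left(-1 \right)}\right) \left(\left(-15\right) 0 - 21\right) - 81} = \frac{\left(-45\right) \frac{8}{4}}{\left(38 - 1\right) \left(\left(-15\right) 0 - 21\right) - 81} = \frac{\left(-45\right) 8 \cdot \frac{1}{4}}{37 \left(0 - 21\right) - 81} = \frac{\left(-45\right) 2}{37 \left(-21\right) - 81} = - \frac{90}{-777 - 81} = - \frac{90}{-858} = \left(-90\right) \left(- \frac{1}{858}\right) = \frac{15}{143}$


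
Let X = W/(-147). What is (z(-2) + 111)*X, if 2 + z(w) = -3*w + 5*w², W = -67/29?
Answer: 3015/1421 ≈ 2.1217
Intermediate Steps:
W = -67/29 (W = -67*1/29 = -67/29 ≈ -2.3103)
z(w) = -2 - 3*w + 5*w² (z(w) = -2 + (-3*w + 5*w²) = -2 - 3*w + 5*w²)
X = 67/4263 (X = -67/29/(-147) = -67/29*(-1/147) = 67/4263 ≈ 0.015717)
(z(-2) + 111)*X = ((-2 - 3*(-2) + 5*(-2)²) + 111)*(67/4263) = ((-2 + 6 + 5*4) + 111)*(67/4263) = ((-2 + 6 + 20) + 111)*(67/4263) = (24 + 111)*(67/4263) = 135*(67/4263) = 3015/1421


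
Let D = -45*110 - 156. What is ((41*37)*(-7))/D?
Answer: 287/138 ≈ 2.0797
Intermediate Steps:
D = -5106 (D = -4950 - 156 = -5106)
((41*37)*(-7))/D = ((41*37)*(-7))/(-5106) = (1517*(-7))*(-1/5106) = -10619*(-1/5106) = 287/138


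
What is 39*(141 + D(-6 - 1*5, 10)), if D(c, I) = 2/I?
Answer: 27534/5 ≈ 5506.8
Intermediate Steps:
39*(141 + D(-6 - 1*5, 10)) = 39*(141 + 2/10) = 39*(141 + 2*(⅒)) = 39*(141 + ⅕) = 39*(706/5) = 27534/5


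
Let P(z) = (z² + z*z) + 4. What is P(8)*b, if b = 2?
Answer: 264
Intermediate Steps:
P(z) = 4 + 2*z² (P(z) = (z² + z²) + 4 = 2*z² + 4 = 4 + 2*z²)
P(8)*b = (4 + 2*8²)*2 = (4 + 2*64)*2 = (4 + 128)*2 = 132*2 = 264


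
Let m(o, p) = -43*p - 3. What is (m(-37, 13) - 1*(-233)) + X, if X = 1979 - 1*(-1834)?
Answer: 3484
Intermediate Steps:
m(o, p) = -3 - 43*p
X = 3813 (X = 1979 + 1834 = 3813)
(m(-37, 13) - 1*(-233)) + X = ((-3 - 43*13) - 1*(-233)) + 3813 = ((-3 - 559) + 233) + 3813 = (-562 + 233) + 3813 = -329 + 3813 = 3484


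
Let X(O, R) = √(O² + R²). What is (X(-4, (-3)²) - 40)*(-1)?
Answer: 40 - √97 ≈ 30.151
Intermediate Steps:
(X(-4, (-3)²) - 40)*(-1) = (√((-4)² + ((-3)²)²) - 40)*(-1) = (√(16 + 9²) - 40)*(-1) = (√(16 + 81) - 40)*(-1) = (√97 - 40)*(-1) = (-40 + √97)*(-1) = 40 - √97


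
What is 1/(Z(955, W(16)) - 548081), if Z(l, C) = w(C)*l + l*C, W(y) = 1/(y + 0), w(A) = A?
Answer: -8/4383693 ≈ -1.8249e-6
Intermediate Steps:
W(y) = 1/y
Z(l, C) = 2*C*l (Z(l, C) = C*l + l*C = C*l + C*l = 2*C*l)
1/(Z(955, W(16)) - 548081) = 1/(2*955/16 - 548081) = 1/(2*(1/16)*955 - 548081) = 1/(955/8 - 548081) = 1/(-4383693/8) = -8/4383693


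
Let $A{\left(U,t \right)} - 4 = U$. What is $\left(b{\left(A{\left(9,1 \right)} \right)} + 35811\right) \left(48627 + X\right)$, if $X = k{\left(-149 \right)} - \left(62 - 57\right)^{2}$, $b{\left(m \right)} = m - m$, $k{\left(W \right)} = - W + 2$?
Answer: $1745893683$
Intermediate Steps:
$k{\left(W \right)} = 2 - W$
$A{\left(U,t \right)} = 4 + U$
$b{\left(m \right)} = 0$
$X = 126$ ($X = \left(2 - -149\right) - \left(62 - 57\right)^{2} = \left(2 + 149\right) - 5^{2} = 151 - 25 = 126$)
$\left(b{\left(A{\left(9,1 \right)} \right)} + 35811\right) \left(48627 + X\right) = \left(0 + 35811\right) \left(48627 + 126\right) = 35811 \cdot 48753 = 1745893683$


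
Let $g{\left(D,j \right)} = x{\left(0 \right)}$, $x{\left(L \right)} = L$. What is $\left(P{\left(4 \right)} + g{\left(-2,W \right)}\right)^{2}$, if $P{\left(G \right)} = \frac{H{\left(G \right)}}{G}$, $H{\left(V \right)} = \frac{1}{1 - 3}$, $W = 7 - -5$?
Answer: $\frac{1}{64} \approx 0.015625$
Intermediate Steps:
$W = 12$ ($W = 7 + 5 = 12$)
$g{\left(D,j \right)} = 0$
$H{\left(V \right)} = - \frac{1}{2}$ ($H{\left(V \right)} = \frac{1}{-2} = - \frac{1}{2}$)
$P{\left(G \right)} = - \frac{1}{2 G}$
$\left(P{\left(4 \right)} + g{\left(-2,W \right)}\right)^{2} = \left(- \frac{1}{2 \cdot 4} + 0\right)^{2} = \left(\left(- \frac{1}{2}\right) \frac{1}{4} + 0\right)^{2} = \left(- \frac{1}{8} + 0\right)^{2} = \left(- \frac{1}{8}\right)^{2} = \frac{1}{64}$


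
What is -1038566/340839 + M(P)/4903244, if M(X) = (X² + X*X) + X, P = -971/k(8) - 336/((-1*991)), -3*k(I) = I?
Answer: -157185387052077501053/52520647942541791872 ≈ -2.9928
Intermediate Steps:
k(I) = -I/3
P = 2889471/7928 (P = -971/((-⅓*8)) - 336/((-1*991)) = -971/(-8/3) - 336/(-991) = -971*(-3/8) - 336*(-1/991) = 2913/8 + 336/991 = 2889471/7928 ≈ 364.46)
M(X) = X + 2*X² (M(X) = (X² + X²) + X = 2*X² + X = X + 2*X²)
-1038566/340839 + M(P)/4903244 = -1038566/340839 + (2889471*(1 + 2*(2889471/7928))/7928)/4903244 = -1038566*1/340839 + (2889471*(1 + 2889471/3964)/7928)*(1/4903244) = -1038566/340839 + ((2889471/7928)*(2893435/3964))*(1/4903244) = -1038566/340839 + (8360496522885/31426592)*(1/4903244) = -1038566/340839 + 8360496522885/154092248664448 = -157185387052077501053/52520647942541791872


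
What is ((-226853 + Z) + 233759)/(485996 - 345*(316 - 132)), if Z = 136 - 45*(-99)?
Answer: 11497/422516 ≈ 0.027211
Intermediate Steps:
Z = 4591 (Z = 136 + 4455 = 4591)
((-226853 + Z) + 233759)/(485996 - 345*(316 - 132)) = ((-226853 + 4591) + 233759)/(485996 - 345*(316 - 132)) = (-222262 + 233759)/(485996 - 345*184) = 11497/(485996 - 63480) = 11497/422516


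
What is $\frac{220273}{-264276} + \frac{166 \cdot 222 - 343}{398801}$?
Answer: $- \frac{78196640189}{105393533076} \approx -0.74195$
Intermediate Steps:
$\frac{220273}{-264276} + \frac{166 \cdot 222 - 343}{398801} = 220273 \left(- \frac{1}{264276}\right) + \left(36852 - 343\right) \frac{1}{398801} = - \frac{220273}{264276} + 36509 \cdot \frac{1}{398801} = - \frac{220273}{264276} + \frac{36509}{398801} = - \frac{78196640189}{105393533076}$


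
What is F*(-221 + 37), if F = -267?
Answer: 49128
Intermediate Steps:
F*(-221 + 37) = -267*(-221 + 37) = -267*(-184) = 49128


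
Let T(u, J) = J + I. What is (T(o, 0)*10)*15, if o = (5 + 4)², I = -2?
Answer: -300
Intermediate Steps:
o = 81 (o = 9² = 81)
T(u, J) = -2 + J (T(u, J) = J - 2 = -2 + J)
(T(o, 0)*10)*15 = ((-2 + 0)*10)*15 = -2*10*15 = -20*15 = -300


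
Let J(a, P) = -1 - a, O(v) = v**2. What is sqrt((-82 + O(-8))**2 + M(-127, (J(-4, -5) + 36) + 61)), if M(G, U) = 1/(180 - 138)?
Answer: sqrt(571578)/42 ≈ 18.001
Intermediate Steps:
M(G, U) = 1/42
sqrt((-82 + O(-8))**2 + M(-127, (J(-4, -5) + 36) + 61)) = sqrt((-82 + (-8)**2)**2 + 1/42) = sqrt((-82 + 64)**2 + 1/42) = sqrt((-18)**2 + 1/42) = sqrt(324 + 1/42) = sqrt(13609/42) = sqrt(571578)/42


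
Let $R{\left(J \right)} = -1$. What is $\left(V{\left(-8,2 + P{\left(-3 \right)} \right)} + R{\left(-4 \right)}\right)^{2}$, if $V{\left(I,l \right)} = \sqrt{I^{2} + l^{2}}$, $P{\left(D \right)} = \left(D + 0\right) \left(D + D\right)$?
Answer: $465 - 8 \sqrt{29} \approx 421.92$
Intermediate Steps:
$P{\left(D \right)} = 2 D^{2}$ ($P{\left(D \right)} = D 2 D = 2 D^{2}$)
$\left(V{\left(-8,2 + P{\left(-3 \right)} \right)} + R{\left(-4 \right)}\right)^{2} = \left(\sqrt{\left(-8\right)^{2} + \left(2 + 2 \left(-3\right)^{2}\right)^{2}} - 1\right)^{2} = \left(\sqrt{64 + \left(2 + 2 \cdot 9\right)^{2}} - 1\right)^{2} = \left(\sqrt{64 + \left(2 + 18\right)^{2}} - 1\right)^{2} = \left(\sqrt{64 + 20^{2}} - 1\right)^{2} = \left(\sqrt{64 + 400} - 1\right)^{2} = \left(\sqrt{464} - 1\right)^{2} = \left(4 \sqrt{29} - 1\right)^{2} = \left(-1 + 4 \sqrt{29}\right)^{2}$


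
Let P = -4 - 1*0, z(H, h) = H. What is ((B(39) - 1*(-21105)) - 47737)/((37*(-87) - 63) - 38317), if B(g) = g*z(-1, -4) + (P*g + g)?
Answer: 26788/41599 ≈ 0.64396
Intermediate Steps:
P = -4 (P = -4 + 0 = -4)
B(g) = -4*g (B(g) = g*(-1) + (-4*g + g) = -g - 3*g = -4*g)
((B(39) - 1*(-21105)) - 47737)/((37*(-87) - 63) - 38317) = ((-4*39 - 1*(-21105)) - 47737)/((37*(-87) - 63) - 38317) = ((-156 + 21105) - 47737)/((-3219 - 63) - 38317) = (20949 - 47737)/(-3282 - 38317) = -26788/(-41599) = -26788*(-1/41599) = 26788/41599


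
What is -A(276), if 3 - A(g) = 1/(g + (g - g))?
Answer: -827/276 ≈ -2.9964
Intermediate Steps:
A(g) = 3 - 1/g (A(g) = 3 - 1/(g + (g - g)) = 3 - 1/(g + 0) = 3 - 1/g)
-A(276) = -(3 - 1/276) = -1*827/276 = -827/276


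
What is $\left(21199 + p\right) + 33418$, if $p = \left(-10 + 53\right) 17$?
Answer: $55348$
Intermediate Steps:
$p = 731$ ($p = 43 \cdot 17 = 731$)
$\left(21199 + p\right) + 33418 = \left(21199 + 731\right) + 33418 = 21930 + 33418 = 55348$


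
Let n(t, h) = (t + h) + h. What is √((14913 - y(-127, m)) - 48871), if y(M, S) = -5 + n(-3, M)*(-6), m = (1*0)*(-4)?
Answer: I*√35495 ≈ 188.4*I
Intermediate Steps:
m = 0 (m = 0*(-4) = 0)
n(t, h) = t + 2*h (n(t, h) = (h + t) + h = t + 2*h)
y(M, S) = 13 - 12*M (y(M, S) = -5 + (-3 + 2*M)*(-6) = -5 + (18 - 12*M) = 13 - 12*M)
√((14913 - y(-127, m)) - 48871) = √((14913 - (13 - 12*(-127))) - 48871) = √((14913 - (13 + 1524)) - 48871) = √((14913 - 1*1537) - 48871) = √((14913 - 1537) - 48871) = √(13376 - 48871) = √(-35495) = I*√35495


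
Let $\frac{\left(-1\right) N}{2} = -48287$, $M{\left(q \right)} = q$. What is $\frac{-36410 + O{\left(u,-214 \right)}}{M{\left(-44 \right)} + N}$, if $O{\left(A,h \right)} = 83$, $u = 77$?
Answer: $- \frac{36327}{96530} \approx -0.37633$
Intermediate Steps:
$N = 96574$ ($N = \left(-2\right) \left(-48287\right) = 96574$)
$\frac{-36410 + O{\left(u,-214 \right)}}{M{\left(-44 \right)} + N} = \frac{-36410 + 83}{-44 + 96574} = - \frac{36327}{96530}$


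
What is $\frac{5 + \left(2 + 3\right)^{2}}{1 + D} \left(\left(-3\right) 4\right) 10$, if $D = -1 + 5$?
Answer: $-720$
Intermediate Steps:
$D = 4$
$\frac{5 + \left(2 + 3\right)^{2}}{1 + D} \left(\left(-3\right) 4\right) 10 = \frac{5 + \left(2 + 3\right)^{2}}{1 + 4} \left(\left(-3\right) 4\right) 10 = \frac{5 + 5^{2}}{5} \left(-12\right) 10 = \left(5 + 25\right) \frac{1}{5} \left(-12\right) 10 = 30 \cdot \frac{1}{5} \left(-12\right) 10 = 6 \left(-12\right) 10 = \left(-72\right) 10 = -720$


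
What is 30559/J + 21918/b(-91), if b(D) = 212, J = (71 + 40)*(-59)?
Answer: 68531237/694194 ≈ 98.721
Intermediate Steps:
J = -6549 (J = 111*(-59) = -6549)
30559/J + 21918/b(-91) = 30559/(-6549) + 21918/212 = 30559*(-1/6549) + 21918*(1/212) = -30559/6549 + 10959/106 = 68531237/694194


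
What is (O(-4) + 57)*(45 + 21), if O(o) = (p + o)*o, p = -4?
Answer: 5874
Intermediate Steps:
O(o) = o*(-4 + o) (O(o) = (-4 + o)*o = o*(-4 + o))
(O(-4) + 57)*(45 + 21) = (-4*(-4 - 4) + 57)*(45 + 21) = (-4*(-8) + 57)*66 = (32 + 57)*66 = 89*66 = 5874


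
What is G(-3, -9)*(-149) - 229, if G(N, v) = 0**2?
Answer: -229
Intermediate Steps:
G(N, v) = 0
G(-3, -9)*(-149) - 229 = 0*(-149) - 229 = 0 - 229 = -229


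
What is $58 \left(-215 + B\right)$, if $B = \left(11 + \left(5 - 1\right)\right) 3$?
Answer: $-9860$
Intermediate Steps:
$B = 45$ ($B = \left(11 + \left(5 - 1\right)\right) 3 = \left(11 + 4\right) 3 = 15 \cdot 3 = 45$)
$58 \left(-215 + B\right) = 58 \left(-215 + 45\right) = 58 \left(-170\right) = -9860$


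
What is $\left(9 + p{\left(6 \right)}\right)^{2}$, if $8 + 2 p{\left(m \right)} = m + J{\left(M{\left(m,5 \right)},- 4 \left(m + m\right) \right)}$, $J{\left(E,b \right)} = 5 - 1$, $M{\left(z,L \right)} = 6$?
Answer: $100$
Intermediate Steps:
$J{\left(E,b \right)} = 4$
$p{\left(m \right)} = -2 + \frac{m}{2}$ ($p{\left(m \right)} = -4 + \frac{m + 4}{2} = -4 + \frac{4 + m}{2} = -4 + \left(2 + \frac{m}{2}\right) = -2 + \frac{m}{2}$)
$\left(9 + p{\left(6 \right)}\right)^{2} = \left(9 + \left(-2 + \frac{1}{2} \cdot 6\right)\right)^{2} = \left(9 + \left(-2 + 3\right)\right)^{2} = \left(9 + 1\right)^{2} = 10^{2} = 100$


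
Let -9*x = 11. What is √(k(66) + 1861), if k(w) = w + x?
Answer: 2*√4333/3 ≈ 43.884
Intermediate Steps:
x = -11/9 (x = -⅑*11 = -11/9 ≈ -1.2222)
k(w) = -11/9 + w (k(w) = w - 11/9 = -11/9 + w)
√(k(66) + 1861) = √((-11/9 + 66) + 1861) = √(583/9 + 1861) = √(17332/9) = 2*√4333/3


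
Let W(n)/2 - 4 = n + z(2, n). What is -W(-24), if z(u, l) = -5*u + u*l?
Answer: 156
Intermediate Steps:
z(u, l) = -5*u + l*u
W(n) = -12 + 6*n (W(n) = 8 + 2*(n + 2*(-5 + n)) = 8 + 2*(n + (-10 + 2*n)) = 8 + 2*(-10 + 3*n) = 8 + (-20 + 6*n) = -12 + 6*n)
-W(-24) = -(-12 + 6*(-24)) = -(-12 - 144) = -1*(-156) = 156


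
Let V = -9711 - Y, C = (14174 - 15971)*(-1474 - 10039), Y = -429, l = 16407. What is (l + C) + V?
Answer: 20695986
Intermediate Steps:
C = 20688861 (C = -1797*(-11513) = 20688861)
V = -9282 (V = -9711 - 1*(-429) = -9711 + 429 = -9282)
(l + C) + V = (16407 + 20688861) - 9282 = 20705268 - 9282 = 20695986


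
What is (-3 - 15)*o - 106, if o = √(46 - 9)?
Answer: -106 - 18*√37 ≈ -215.49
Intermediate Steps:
o = √37 ≈ 6.0828
(-3 - 15)*o - 106 = (-3 - 15)*√37 - 106 = -18*√37 - 106 = -106 - 18*√37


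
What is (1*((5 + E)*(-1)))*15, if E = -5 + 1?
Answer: -15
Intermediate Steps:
E = -4
(1*((5 + E)*(-1)))*15 = (1*((5 - 4)*(-1)))*15 = (1*(1*(-1)))*15 = (1*(-1))*15 = -1*15 = -15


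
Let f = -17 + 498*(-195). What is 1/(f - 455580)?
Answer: -1/552707 ≈ -1.8093e-6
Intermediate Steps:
f = -97127 (f = -17 - 97110 = -97127)
1/(f - 455580) = 1/(-97127 - 455580) = 1/(-552707) = -1/552707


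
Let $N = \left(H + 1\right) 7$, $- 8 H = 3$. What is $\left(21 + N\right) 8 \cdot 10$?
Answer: $2030$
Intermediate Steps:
$H = - \frac{3}{8}$ ($H = \left(- \frac{1}{8}\right) 3 = - \frac{3}{8} \approx -0.375$)
$N = \frac{35}{8}$ ($N = \left(- \frac{3}{8} + 1\right) 7 = \frac{5}{8} \cdot 7 = \frac{35}{8} \approx 4.375$)
$\left(21 + N\right) 8 \cdot 10 = \left(21 + \frac{35}{8}\right) 8 \cdot 10 = \frac{203}{8} \cdot 80 = 2030$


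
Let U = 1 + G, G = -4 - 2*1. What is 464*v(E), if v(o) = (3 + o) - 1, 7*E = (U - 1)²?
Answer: 23200/7 ≈ 3314.3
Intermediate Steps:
G = -6 (G = -4 - 2 = -6)
U = -5 (U = 1 - 6 = -5)
E = 36/7 (E = (-5 - 1)²/7 = (⅐)*(-6)² = (⅐)*36 = 36/7 ≈ 5.1429)
v(o) = 2 + o
464*v(E) = 464*(2 + 36/7) = 464*(50/7) = 23200/7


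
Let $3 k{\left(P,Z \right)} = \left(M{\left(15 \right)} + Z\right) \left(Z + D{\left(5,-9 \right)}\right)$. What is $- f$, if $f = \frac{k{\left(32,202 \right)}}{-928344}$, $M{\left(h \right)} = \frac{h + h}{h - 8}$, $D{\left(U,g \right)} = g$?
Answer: $\frac{69673}{4873806} \approx 0.014295$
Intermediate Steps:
$M{\left(h \right)} = \frac{2 h}{-8 + h}$
$k{\left(P,Z \right)} = \frac{\left(-9 + Z\right) \left(\frac{30}{7} + Z\right)}{3}$ ($k{\left(P,Z \right)} = \frac{\left(2 \cdot 15 \frac{1}{-8 + 15} + Z\right) \left(Z - 9\right)}{3} = \frac{\left(2 \cdot 15 \cdot \frac{1}{7} + Z\right) \left(-9 + Z\right)}{3} = \frac{\left(\frac{30}{7} + Z\right) \left(-9 + Z\right)}{3} = \frac{\left(-9 + Z\right) \left(\frac{30}{7} + Z\right)}{3}$)
$f = - \frac{69673}{4873806}$ ($f = \frac{- \frac{90}{7} - \frac{2222}{7} + \frac{202^{2}}{3}}{-928344} = \left(- \frac{90}{7} - \frac{2222}{7} + \frac{1}{3} \cdot 40804\right) \left(- \frac{1}{928344}\right) = \left(- \frac{90}{7} - \frac{2222}{7} + \frac{40804}{3}\right) \left(- \frac{1}{928344}\right) = \frac{278692}{21} \left(- \frac{1}{928344}\right) = - \frac{69673}{4873806} \approx -0.014295$)
$- f = \left(-1\right) \left(- \frac{69673}{4873806}\right) = \frac{69673}{4873806}$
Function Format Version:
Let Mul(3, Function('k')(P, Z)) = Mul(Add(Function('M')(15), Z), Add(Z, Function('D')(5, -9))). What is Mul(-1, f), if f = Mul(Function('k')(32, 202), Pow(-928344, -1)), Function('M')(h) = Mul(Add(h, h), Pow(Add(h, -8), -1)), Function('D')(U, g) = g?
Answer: Rational(69673, 4873806) ≈ 0.014295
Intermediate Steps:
Function('M')(h) = Mul(2, h, Pow(Add(-8, h), -1)) (Function('M')(h) = Mul(Mul(2, h), Pow(Add(-8, h), -1)) = Mul(2, h, Pow(Add(-8, h), -1)))
Function('k')(P, Z) = Mul(Rational(1, 3), Add(-9, Z), Add(Rational(30, 7), Z)) (Function('k')(P, Z) = Mul(Rational(1, 3), Mul(Add(Mul(2, 15, Pow(Add(-8, 15), -1)), Z), Add(Z, -9))) = Mul(Rational(1, 3), Mul(Add(Mul(2, 15, Pow(7, -1)), Z), Add(-9, Z))) = Mul(Rational(1, 3), Mul(Add(Mul(2, 15, Rational(1, 7)), Z), Add(-9, Z))) = Mul(Rational(1, 3), Mul(Add(Rational(30, 7), Z), Add(-9, Z))) = Mul(Rational(1, 3), Mul(Add(-9, Z), Add(Rational(30, 7), Z))) = Mul(Rational(1, 3), Add(-9, Z), Add(Rational(30, 7), Z)))
f = Rational(-69673, 4873806) (f = Mul(Add(Rational(-90, 7), Mul(Rational(-11, 7), 202), Mul(Rational(1, 3), Pow(202, 2))), Pow(-928344, -1)) = Mul(Add(Rational(-90, 7), Rational(-2222, 7), Mul(Rational(1, 3), 40804)), Rational(-1, 928344)) = Mul(Add(Rational(-90, 7), Rational(-2222, 7), Rational(40804, 3)), Rational(-1, 928344)) = Mul(Rational(278692, 21), Rational(-1, 928344)) = Rational(-69673, 4873806) ≈ -0.014295)
Mul(-1, f) = Mul(-1, Rational(-69673, 4873806)) = Rational(69673, 4873806)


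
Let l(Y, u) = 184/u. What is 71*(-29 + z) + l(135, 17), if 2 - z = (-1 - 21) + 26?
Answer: -37233/17 ≈ -2190.2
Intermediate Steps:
z = -2 (z = 2 - ((-1 - 21) + 26) = 2 - (-22 + 26) = 2 - 1*4 = 2 - 4 = -2)
71*(-29 + z) + l(135, 17) = 71*(-29 - 2) + 184/17 = 71*(-31) + 184*(1/17) = -2201 + 184/17 = -37233/17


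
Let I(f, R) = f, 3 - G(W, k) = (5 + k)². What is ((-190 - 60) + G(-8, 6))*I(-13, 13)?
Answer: 4784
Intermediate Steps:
G(W, k) = 3 - (5 + k)²
((-190 - 60) + G(-8, 6))*I(-13, 13) = ((-190 - 60) + (3 - (5 + 6)²))*(-13) = (-250 + (3 - 1*11²))*(-13) = (-250 + (3 - 1*121))*(-13) = (-250 + (3 - 121))*(-13) = (-250 - 118)*(-13) = -368*(-13) = 4784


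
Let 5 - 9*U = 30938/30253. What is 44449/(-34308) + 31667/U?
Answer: 98601647894983/1376059572 ≈ 71655.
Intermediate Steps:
U = 40109/90759 (U = 5/9 - 30938/(9*30253) = 5/9 - ⅑*30938/30253 = 5/9 - 30938/272277 = 40109/90759 ≈ 0.44193)
44449/(-34308) + 31667/U = 44449/(-34308) + 31667/(40109/90759) = 44449*(-1/34308) + 31667*(90759/40109) = -44449/34308 + 2874065253/40109 = 98601647894983/1376059572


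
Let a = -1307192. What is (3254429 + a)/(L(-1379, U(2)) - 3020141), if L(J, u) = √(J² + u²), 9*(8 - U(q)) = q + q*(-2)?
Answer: -476355354333777/738821230411964 - 17525133*√154038397/738821230411964 ≈ -0.64505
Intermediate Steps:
U(q) = 8 + q/9 (U(q) = 8 - (q + q*(-2))/9 = 8 - (q - 2*q)/9 = 8 - (-1)*q/9 = 8 + q/9)
(3254429 + a)/(L(-1379, U(2)) - 3020141) = (3254429 - 1307192)/(√((-1379)² + (8 + (⅑)*2)²) - 3020141) = 1947237/(√(1901641 + (8 + 2/9)²) - 3020141) = 1947237/(√(1901641 + (74/9)²) - 3020141) = 1947237/(√(1901641 + 5476/81) - 3020141) = 1947237/(√(154038397/81) - 3020141) = 1947237/(√154038397/9 - 3020141) = 1947237/(-3020141 + √154038397/9)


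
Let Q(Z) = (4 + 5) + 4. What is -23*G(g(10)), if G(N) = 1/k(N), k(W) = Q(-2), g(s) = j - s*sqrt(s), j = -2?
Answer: -23/13 ≈ -1.7692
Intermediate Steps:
g(s) = -2 - s**(3/2) (g(s) = -2 - s*sqrt(s) = -2 - s**(3/2))
Q(Z) = 13 (Q(Z) = 9 + 4 = 13)
k(W) = 13
G(N) = 1/13
-23*G(g(10)) = -23*1/13 = -23/13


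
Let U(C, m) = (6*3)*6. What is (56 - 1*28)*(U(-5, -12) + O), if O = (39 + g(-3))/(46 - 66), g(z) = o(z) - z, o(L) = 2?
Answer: 14812/5 ≈ 2962.4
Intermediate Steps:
U(C, m) = 108 (U(C, m) = 18*6 = 108)
g(z) = 2 - z
O = -11/5 (O = (39 + (2 - 1*(-3)))/(46 - 66) = (39 + (2 + 3))/(-20) = (39 + 5)*(-1/20) = 44*(-1/20) = -11/5 ≈ -2.2000)
(56 - 1*28)*(U(-5, -12) + O) = (56 - 1*28)*(108 - 11/5) = (56 - 28)*(529/5) = 28*(529/5) = 14812/5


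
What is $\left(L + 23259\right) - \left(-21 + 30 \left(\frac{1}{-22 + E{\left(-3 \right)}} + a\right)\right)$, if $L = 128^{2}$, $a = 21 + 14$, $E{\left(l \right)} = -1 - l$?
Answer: $\frac{77231}{2} \approx 38616.0$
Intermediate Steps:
$a = 35$
$L = 16384$
$\left(L + 23259\right) - \left(-21 + 30 \left(\frac{1}{-22 + E{\left(-3 \right)}} + a\right)\right) = \left(16384 + 23259\right) + \left(- 30 \left(\frac{1}{-22 - -2} + 35\right) + 21\right) = 39643 + \left(- 30 \left(\frac{1}{-22 + \left(-1 + 3\right)} + 35\right) + 21\right) = 39643 + \left(- 30 \left(\frac{1}{-22 + 2} + 35\right) + 21\right) = 39643 + \left(- 30 \left(\frac{1}{-20} + 35\right) + 21\right) = 39643 + \left(- 30 \left(- \frac{1}{20} + 35\right) + 21\right) = 39643 + \left(\left(-30\right) \frac{699}{20} + 21\right) = 39643 + \left(- \frac{2097}{2} + 21\right) = 39643 - \frac{2055}{2} = \frac{77231}{2}$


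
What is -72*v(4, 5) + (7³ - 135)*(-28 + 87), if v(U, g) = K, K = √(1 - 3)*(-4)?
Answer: 12272 + 288*I*√2 ≈ 12272.0 + 407.29*I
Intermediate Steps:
K = -4*I*√2 (K = √(-2)*(-4) = (I*√2)*(-4) = -4*I*√2 ≈ -5.6569*I)
v(U, g) = -4*I*√2
-72*v(4, 5) + (7³ - 135)*(-28 + 87) = -(-288)*I*√2 + (7³ - 135)*(-28 + 87) = 288*I*√2 + (343 - 135)*59 = 288*I*√2 + 208*59 = 288*I*√2 + 12272 = 12272 + 288*I*√2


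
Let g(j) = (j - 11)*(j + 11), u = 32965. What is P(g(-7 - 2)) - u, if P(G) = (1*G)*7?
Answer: -33245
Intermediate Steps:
g(j) = (-11 + j)*(11 + j)
P(G) = 7*G (P(G) = G*7 = 7*G)
P(g(-7 - 2)) - u = 7*(-121 + (-7 - 2)**2) - 1*32965 = 7*(-121 + (-9)**2) - 32965 = 7*(-121 + 81) - 32965 = 7*(-40) - 32965 = -280 - 32965 = -33245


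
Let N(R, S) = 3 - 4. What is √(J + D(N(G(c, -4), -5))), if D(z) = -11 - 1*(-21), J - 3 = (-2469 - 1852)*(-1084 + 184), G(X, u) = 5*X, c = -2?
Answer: √3888913 ≈ 1972.0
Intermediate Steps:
J = 3888903 (J = 3 + (-2469 - 1852)*(-1084 + 184) = 3 - 4321*(-900) = 3 + 3888900 = 3888903)
N(R, S) = -1
D(z) = 10 (D(z) = -11 + 21 = 10)
√(J + D(N(G(c, -4), -5))) = √(3888903 + 10) = √3888913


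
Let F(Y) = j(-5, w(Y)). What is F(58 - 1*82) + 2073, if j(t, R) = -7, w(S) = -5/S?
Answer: 2066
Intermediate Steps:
F(Y) = -7
F(58 - 1*82) + 2073 = -7 + 2073 = 2066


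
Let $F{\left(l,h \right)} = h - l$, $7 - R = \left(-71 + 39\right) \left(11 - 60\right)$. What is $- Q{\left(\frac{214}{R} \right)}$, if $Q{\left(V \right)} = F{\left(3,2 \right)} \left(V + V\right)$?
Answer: $- \frac{428}{1561} \approx -0.27418$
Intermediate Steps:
$R = -1561$ ($R = 7 - \left(-71 + 39\right) \left(11 - 60\right) = 7 - \left(-32\right) \left(-49\right) = 7 - 1568 = -1561$)
$Q{\left(V \right)} = - 2 V$ ($Q{\left(V \right)} = \left(2 - 3\right) \left(V + V\right) = \left(2 - 3\right) 2 V = - 2 V$)
$- Q{\left(\frac{214}{R} \right)} = - \left(-2\right) \frac{214}{-1561} = - \left(-2\right) 214 \left(- \frac{1}{1561}\right) = - \frac{\left(-2\right) \left(-214\right)}{1561} = \left(-1\right) \frac{428}{1561} = - \frac{428}{1561}$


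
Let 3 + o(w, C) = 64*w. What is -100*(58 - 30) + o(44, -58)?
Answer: 13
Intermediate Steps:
o(w, C) = -3 + 64*w
-100*(58 - 30) + o(44, -58) = -100*(58 - 30) + (-3 + 64*44) = -100*28 + (-3 + 2816) = -2800 + 2813 = 13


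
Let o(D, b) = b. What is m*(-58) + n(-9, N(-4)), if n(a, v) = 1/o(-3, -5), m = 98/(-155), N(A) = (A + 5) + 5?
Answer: 5653/155 ≈ 36.471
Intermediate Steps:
N(A) = 10 + A (N(A) = (5 + A) + 5 = 10 + A)
m = -98/155 (m = 98*(-1/155) = -98/155 ≈ -0.63226)
n(a, v) = -⅕ (n(a, v) = 1/(-5) = -⅕)
m*(-58) + n(-9, N(-4)) = -98/155*(-58) - ⅕ = 5684/155 - ⅕ = 5653/155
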